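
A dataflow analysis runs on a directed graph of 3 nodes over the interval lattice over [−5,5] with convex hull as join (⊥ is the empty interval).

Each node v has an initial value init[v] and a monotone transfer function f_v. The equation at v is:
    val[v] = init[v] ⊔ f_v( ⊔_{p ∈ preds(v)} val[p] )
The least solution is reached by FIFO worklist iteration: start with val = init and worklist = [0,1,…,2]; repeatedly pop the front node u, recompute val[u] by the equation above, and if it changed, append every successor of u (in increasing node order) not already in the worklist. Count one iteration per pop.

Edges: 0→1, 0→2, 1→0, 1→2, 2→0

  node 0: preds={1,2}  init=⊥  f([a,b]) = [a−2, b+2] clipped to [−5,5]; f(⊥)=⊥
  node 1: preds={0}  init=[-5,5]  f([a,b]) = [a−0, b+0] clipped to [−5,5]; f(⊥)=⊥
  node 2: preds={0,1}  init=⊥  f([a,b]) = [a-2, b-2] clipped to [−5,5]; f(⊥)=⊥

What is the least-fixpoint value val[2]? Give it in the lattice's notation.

[-5,3]

Trace (4 dequeues):
  [1] u=0 | in [-5,5] | out [-5,5] | prev ⊥ | push {}
  [2] u=1 | in [-5,5] | out [-5,5] | ==
  [3] u=2 | in [-5,5] | out [-5,3] | prev ⊥ | push {0}
  [4] u=0 | in [-5,5] | out [-5,5] | ==

Converged values:
  [0] [-5,5]
  [1] [-5,5]
  [2] [-5,3]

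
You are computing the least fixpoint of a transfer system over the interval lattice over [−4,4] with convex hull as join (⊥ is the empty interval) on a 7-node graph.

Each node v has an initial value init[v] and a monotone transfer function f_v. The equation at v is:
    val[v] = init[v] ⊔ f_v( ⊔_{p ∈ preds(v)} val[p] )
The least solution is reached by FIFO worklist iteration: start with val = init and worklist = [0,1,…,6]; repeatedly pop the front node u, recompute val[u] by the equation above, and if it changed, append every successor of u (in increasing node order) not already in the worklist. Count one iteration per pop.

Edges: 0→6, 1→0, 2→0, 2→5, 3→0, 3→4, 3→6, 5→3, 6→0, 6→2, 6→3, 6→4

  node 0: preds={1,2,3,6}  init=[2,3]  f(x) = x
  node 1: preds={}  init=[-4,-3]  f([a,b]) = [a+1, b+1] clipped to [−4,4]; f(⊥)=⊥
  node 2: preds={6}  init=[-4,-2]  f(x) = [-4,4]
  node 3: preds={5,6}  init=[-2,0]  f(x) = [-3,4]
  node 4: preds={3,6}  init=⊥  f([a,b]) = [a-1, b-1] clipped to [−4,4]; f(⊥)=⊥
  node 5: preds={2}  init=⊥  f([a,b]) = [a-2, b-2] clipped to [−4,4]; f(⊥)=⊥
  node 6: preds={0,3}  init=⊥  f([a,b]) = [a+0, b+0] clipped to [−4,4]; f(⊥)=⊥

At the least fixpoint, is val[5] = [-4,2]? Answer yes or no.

yes

Iteration log — 12 steps:
  step 1. node 0  ⊔preds=[-4,0]  new=[-4,3]  old=[2,3]  +wl: 
  step 2. node 1  ⊔preds=⊥  new=[-4,-3]  stable
  step 3. node 2  ⊔preds=⊥  new=[-4,4]  old=[-4,-2]  +wl: 0
  step 4. node 3  ⊔preds=⊥  new=[-3,4]  old=[-2,0]  +wl: 
  step 5. node 4  ⊔preds=[-3,4]  new=[-4,3]  old=⊥  +wl: 
  step 6. node 5  ⊔preds=[-4,4]  new=[-4,2]  old=⊥  +wl: 3
  step 7. node 6  ⊔preds=[-4,4]  new=[-4,4]  old=⊥  +wl: 2,4
  step 8. node 0  ⊔preds=[-4,4]  new=[-4,4]  old=[-4,3]  +wl: 6
  step 9. node 3  ⊔preds=[-4,4]  new=[-3,4]  stable
  step 10. node 2  ⊔preds=[-4,4]  new=[-4,4]  stable
  step 11. node 4  ⊔preds=[-4,4]  new=[-4,3]  stable
  step 12. node 6  ⊔preds=[-4,4]  new=[-4,4]  stable

Least fixpoint reached:
  node 0: [-4,4]
  node 1: [-4,-3]
  node 2: [-4,4]
  node 3: [-3,4]
  node 4: [-4,3]
  node 5: [-4,2]
  node 6: [-4,4]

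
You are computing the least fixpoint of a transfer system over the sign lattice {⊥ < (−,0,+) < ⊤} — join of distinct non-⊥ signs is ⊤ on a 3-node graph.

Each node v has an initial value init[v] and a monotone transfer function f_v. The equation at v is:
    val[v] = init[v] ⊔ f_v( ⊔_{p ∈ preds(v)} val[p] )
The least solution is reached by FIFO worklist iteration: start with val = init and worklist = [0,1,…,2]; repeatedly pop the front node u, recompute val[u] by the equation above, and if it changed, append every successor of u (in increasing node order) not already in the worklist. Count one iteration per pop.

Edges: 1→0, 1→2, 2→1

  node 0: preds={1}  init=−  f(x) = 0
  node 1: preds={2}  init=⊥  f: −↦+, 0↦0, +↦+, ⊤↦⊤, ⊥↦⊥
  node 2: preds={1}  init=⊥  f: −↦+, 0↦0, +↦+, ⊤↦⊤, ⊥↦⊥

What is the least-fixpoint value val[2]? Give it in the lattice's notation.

⊥

Iteration log — 3 steps:
  step 1. node 0  ⊔preds=⊥  new=⊤  old=−  +wl: 
  step 2. node 1  ⊔preds=⊥  new=⊥  stable
  step 3. node 2  ⊔preds=⊥  new=⊥  stable

Least fixpoint reached:
  node 0: ⊤
  node 1: ⊥
  node 2: ⊥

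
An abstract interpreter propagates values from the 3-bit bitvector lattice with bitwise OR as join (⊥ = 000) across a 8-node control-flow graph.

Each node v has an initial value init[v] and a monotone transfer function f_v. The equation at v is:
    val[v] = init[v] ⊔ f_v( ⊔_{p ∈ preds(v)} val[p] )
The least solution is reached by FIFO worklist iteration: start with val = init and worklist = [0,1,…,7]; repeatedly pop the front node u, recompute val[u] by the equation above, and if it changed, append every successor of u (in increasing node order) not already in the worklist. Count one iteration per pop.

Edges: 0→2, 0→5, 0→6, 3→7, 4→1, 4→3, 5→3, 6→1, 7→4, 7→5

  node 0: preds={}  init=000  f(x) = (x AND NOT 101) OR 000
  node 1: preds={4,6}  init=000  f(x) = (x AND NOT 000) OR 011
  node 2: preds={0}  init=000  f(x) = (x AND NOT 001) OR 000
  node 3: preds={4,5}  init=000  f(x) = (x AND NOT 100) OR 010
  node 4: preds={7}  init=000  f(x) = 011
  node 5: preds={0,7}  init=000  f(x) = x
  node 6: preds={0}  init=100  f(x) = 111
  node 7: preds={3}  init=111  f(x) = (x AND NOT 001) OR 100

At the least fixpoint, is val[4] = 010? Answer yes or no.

no

Trace (11 dequeues):
  [1] u=0 | in 000 | out 000 | ==
  [2] u=1 | in 100 | out 111 | prev 000 | push {}
  [3] u=2 | in 000 | out 000 | ==
  [4] u=3 | in 000 | out 010 | prev 000 | push {}
  [5] u=4 | in 111 | out 011 | prev 000 | push {1,3}
  [6] u=5 | in 111 | out 111 | prev 000 | push {}
  [7] u=6 | in 000 | out 111 | prev 100 | push {}
  [8] u=7 | in 010 | out 111 | ==
  [9] u=1 | in 111 | out 111 | ==
  [10] u=3 | in 111 | out 011 | prev 010 | push {7}
  [11] u=7 | in 011 | out 111 | ==

Converged values:
  [0] 000
  [1] 111
  [2] 000
  [3] 011
  [4] 011
  [5] 111
  [6] 111
  [7] 111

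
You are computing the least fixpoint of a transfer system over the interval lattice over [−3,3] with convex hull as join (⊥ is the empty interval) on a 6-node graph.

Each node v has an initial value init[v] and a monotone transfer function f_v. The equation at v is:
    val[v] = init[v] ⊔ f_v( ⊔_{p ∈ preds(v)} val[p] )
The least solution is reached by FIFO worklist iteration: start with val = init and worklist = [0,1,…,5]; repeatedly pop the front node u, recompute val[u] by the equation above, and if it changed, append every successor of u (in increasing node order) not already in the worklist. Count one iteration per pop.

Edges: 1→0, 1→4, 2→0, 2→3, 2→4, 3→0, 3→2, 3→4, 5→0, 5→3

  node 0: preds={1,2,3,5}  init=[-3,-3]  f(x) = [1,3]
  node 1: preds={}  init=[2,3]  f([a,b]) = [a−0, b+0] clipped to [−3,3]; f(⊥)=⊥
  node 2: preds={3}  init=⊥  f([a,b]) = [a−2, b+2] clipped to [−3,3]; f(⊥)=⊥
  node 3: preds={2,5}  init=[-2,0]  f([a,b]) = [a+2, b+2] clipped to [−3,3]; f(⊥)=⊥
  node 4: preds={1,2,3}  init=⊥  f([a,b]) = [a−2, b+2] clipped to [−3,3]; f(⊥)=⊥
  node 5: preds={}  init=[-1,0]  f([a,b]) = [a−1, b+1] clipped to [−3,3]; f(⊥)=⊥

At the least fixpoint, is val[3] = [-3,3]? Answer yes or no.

no

Iteration log — 11 steps:
  step 1. node 0  ⊔preds=[-2,3]  new=[-3,3]  old=[-3,-3]  +wl: 
  step 2. node 1  ⊔preds=⊥  new=[2,3]  stable
  step 3. node 2  ⊔preds=[-2,0]  new=[-3,2]  old=⊥  +wl: 0
  step 4. node 3  ⊔preds=[-3,2]  new=[-2,3]  old=[-2,0]  +wl: 2
  step 5. node 4  ⊔preds=[-3,3]  new=[-3,3]  old=⊥  +wl: 
  step 6. node 5  ⊔preds=⊥  new=[-1,0]  stable
  step 7. node 0  ⊔preds=[-3,3]  new=[-3,3]  stable
  step 8. node 2  ⊔preds=[-2,3]  new=[-3,3]  old=[-3,2]  +wl: 0,3,4
  step 9. node 0  ⊔preds=[-3,3]  new=[-3,3]  stable
  step 10. node 3  ⊔preds=[-3,3]  new=[-2,3]  stable
  step 11. node 4  ⊔preds=[-3,3]  new=[-3,3]  stable

Least fixpoint reached:
  node 0: [-3,3]
  node 1: [2,3]
  node 2: [-3,3]
  node 3: [-2,3]
  node 4: [-3,3]
  node 5: [-1,0]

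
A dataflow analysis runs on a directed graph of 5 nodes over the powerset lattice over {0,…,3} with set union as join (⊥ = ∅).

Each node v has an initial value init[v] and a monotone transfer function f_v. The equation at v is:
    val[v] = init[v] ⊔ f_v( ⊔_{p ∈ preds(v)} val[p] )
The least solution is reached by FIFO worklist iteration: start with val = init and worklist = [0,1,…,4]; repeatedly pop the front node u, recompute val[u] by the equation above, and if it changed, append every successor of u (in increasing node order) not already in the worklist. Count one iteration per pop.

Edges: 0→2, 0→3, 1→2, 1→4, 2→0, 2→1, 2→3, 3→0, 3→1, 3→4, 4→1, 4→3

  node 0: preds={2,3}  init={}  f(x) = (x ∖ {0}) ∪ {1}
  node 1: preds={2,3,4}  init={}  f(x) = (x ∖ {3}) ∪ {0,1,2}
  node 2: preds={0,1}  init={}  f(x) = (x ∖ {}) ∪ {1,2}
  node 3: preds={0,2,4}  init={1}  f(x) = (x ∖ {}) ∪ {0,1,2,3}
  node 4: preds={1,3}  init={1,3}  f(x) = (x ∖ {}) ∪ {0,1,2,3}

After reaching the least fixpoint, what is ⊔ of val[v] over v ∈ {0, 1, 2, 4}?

Iteration log — 12 steps:
  step 1. node 0  ⊔preds={1}  new={1}  old={}  +wl: 
  step 2. node 1  ⊔preds={1,3}  new={0,1,2}  old={}  +wl: 
  step 3. node 2  ⊔preds={0,1,2}  new={0,1,2}  old={}  +wl: 0,1
  step 4. node 3  ⊔preds={0,1,2,3}  new={0,1,2,3}  old={1}  +wl: 
  step 5. node 4  ⊔preds={0,1,2,3}  new={0,1,2,3}  old={1,3}  +wl: 3
  step 6. node 0  ⊔preds={0,1,2,3}  new={1,2,3}  old={1}  +wl: 2
  step 7. node 1  ⊔preds={0,1,2,3}  new={0,1,2}  stable
  step 8. node 3  ⊔preds={0,1,2,3}  new={0,1,2,3}  stable
  step 9. node 2  ⊔preds={0,1,2,3}  new={0,1,2,3}  old={0,1,2}  +wl: 0,1,3
  step 10. node 0  ⊔preds={0,1,2,3}  new={1,2,3}  stable
  step 11. node 1  ⊔preds={0,1,2,3}  new={0,1,2}  stable
  step 12. node 3  ⊔preds={0,1,2,3}  new={0,1,2,3}  stable

Least fixpoint reached:
  node 0: {1,2,3}
  node 1: {0,1,2}
  node 2: {0,1,2,3}
  node 3: {0,1,2,3}
  node 4: {0,1,2,3}

{0,1,2,3}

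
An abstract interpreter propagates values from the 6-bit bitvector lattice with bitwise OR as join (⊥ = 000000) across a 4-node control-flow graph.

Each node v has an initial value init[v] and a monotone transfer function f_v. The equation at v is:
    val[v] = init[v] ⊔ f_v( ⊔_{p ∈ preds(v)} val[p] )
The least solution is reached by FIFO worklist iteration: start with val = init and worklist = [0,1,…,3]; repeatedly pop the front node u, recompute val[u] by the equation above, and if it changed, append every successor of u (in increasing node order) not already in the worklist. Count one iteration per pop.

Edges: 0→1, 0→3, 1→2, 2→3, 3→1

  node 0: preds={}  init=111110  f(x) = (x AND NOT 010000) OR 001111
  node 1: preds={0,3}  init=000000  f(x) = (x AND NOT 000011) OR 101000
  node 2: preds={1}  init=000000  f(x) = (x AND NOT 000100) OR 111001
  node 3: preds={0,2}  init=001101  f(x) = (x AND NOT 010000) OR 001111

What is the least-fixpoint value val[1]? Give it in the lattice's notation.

Worklist (5 pops):
  #1 pop 0: in=000000 → 111111 (was 111110); enqueue []
  #2 pop 1: in=111111 → 111100 (was 000000); enqueue []
  #3 pop 2: in=111100 → 111001 (was 000000); enqueue []
  #4 pop 3: in=111111 → 101111 (was 001101); enqueue [1]
  #5 pop 1: in=111111 → 111100 (no change)

Fixpoint:
  val[0] = 111111
  val[1] = 111100
  val[2] = 111001
  val[3] = 101111

111100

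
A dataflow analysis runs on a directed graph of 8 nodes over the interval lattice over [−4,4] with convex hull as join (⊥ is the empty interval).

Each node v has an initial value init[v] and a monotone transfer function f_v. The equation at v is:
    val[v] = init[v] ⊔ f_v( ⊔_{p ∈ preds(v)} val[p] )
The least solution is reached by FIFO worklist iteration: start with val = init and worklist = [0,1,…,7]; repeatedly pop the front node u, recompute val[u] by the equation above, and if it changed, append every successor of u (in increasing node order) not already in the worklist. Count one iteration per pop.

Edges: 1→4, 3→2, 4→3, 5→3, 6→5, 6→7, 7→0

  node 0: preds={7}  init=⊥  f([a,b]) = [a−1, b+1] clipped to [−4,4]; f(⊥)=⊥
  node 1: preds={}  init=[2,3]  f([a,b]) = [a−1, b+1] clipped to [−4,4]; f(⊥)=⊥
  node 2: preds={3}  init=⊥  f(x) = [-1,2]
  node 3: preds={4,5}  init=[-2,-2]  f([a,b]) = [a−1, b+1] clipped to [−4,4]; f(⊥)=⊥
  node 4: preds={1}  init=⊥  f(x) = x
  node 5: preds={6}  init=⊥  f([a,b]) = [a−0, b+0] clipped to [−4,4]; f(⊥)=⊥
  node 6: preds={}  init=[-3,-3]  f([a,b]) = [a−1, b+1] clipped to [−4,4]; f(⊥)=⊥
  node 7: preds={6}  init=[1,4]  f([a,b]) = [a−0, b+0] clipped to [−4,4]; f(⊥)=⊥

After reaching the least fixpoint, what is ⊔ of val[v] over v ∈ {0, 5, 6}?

[-4,4]

Trace (11 dequeues):
  [1] u=0 | in [1,4] | out [0,4] | prev ⊥ | push {}
  [2] u=1 | in ⊥ | out [2,3] | ==
  [3] u=2 | in [-2,-2] | out [-1,2] | prev ⊥ | push {}
  [4] u=3 | in ⊥ | out [-2,-2] | ==
  [5] u=4 | in [2,3] | out [2,3] | prev ⊥ | push {3}
  [6] u=5 | in [-3,-3] | out [-3,-3] | prev ⊥ | push {}
  [7] u=6 | in ⊥ | out [-3,-3] | ==
  [8] u=7 | in [-3,-3] | out [-3,4] | prev [1,4] | push {0}
  [9] u=3 | in [-3,3] | out [-4,4] | prev [-2,-2] | push {2}
  [10] u=0 | in [-3,4] | out [-4,4] | prev [0,4] | push {}
  [11] u=2 | in [-4,4] | out [-1,2] | ==

Converged values:
  [0] [-4,4]
  [1] [2,3]
  [2] [-1,2]
  [3] [-4,4]
  [4] [2,3]
  [5] [-3,-3]
  [6] [-3,-3]
  [7] [-3,4]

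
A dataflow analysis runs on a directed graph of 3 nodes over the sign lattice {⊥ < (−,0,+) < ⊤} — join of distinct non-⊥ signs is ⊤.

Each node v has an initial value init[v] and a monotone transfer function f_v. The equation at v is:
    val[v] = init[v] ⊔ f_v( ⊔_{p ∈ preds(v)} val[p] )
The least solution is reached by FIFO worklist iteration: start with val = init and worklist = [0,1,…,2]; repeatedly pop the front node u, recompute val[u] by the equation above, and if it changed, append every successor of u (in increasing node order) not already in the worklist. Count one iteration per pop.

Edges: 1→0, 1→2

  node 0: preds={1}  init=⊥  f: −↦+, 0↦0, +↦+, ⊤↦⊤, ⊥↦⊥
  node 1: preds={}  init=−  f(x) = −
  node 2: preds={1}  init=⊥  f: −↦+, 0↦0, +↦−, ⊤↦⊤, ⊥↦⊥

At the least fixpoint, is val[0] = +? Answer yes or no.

yes

Worklist (3 pops):
  #1 pop 0: in=− → + (was ⊥); enqueue []
  #2 pop 1: in=⊥ → − (no change)
  #3 pop 2: in=− → + (was ⊥); enqueue []

Fixpoint:
  val[0] = +
  val[1] = −
  val[2] = +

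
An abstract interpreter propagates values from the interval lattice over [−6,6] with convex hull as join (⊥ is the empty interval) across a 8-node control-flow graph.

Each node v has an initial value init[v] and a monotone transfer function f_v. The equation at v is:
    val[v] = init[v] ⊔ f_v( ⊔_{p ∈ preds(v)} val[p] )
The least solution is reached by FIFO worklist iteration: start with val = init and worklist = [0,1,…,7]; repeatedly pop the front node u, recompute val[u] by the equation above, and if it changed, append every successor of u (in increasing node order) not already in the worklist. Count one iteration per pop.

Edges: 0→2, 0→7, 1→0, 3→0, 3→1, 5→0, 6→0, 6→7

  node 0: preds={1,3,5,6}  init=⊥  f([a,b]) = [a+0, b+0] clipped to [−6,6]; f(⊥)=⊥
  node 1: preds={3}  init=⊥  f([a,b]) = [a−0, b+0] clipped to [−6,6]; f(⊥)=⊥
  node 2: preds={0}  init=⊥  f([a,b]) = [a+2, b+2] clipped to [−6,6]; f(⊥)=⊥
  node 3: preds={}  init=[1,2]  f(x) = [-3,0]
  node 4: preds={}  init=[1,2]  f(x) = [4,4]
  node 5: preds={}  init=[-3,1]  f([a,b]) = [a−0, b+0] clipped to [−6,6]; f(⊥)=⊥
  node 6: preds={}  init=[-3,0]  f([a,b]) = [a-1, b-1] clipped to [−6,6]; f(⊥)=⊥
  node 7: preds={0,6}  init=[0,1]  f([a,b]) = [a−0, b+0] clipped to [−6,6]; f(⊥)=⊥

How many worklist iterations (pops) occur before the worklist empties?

11

Worklist (11 pops):
  #1 pop 0: in=[-3,2] → [-3,2] (was ⊥); enqueue []
  #2 pop 1: in=[1,2] → [1,2] (was ⊥); enqueue [0]
  #3 pop 2: in=[-3,2] → [-1,4] (was ⊥); enqueue []
  #4 pop 3: in=⊥ → [-3,2] (was [1,2]); enqueue [1]
  #5 pop 4: in=⊥ → [1,4] (was [1,2]); enqueue []
  #6 pop 5: in=⊥ → [-3,1] (no change)
  #7 pop 6: in=⊥ → [-3,0] (no change)
  #8 pop 7: in=[-3,2] → [-3,2] (was [0,1]); enqueue []
  #9 pop 0: in=[-3,2] → [-3,2] (no change)
  #10 pop 1: in=[-3,2] → [-3,2] (was [1,2]); enqueue [0]
  #11 pop 0: in=[-3,2] → [-3,2] (no change)

Fixpoint:
  val[0] = [-3,2]
  val[1] = [-3,2]
  val[2] = [-1,4]
  val[3] = [-3,2]
  val[4] = [1,4]
  val[5] = [-3,1]
  val[6] = [-3,0]
  val[7] = [-3,2]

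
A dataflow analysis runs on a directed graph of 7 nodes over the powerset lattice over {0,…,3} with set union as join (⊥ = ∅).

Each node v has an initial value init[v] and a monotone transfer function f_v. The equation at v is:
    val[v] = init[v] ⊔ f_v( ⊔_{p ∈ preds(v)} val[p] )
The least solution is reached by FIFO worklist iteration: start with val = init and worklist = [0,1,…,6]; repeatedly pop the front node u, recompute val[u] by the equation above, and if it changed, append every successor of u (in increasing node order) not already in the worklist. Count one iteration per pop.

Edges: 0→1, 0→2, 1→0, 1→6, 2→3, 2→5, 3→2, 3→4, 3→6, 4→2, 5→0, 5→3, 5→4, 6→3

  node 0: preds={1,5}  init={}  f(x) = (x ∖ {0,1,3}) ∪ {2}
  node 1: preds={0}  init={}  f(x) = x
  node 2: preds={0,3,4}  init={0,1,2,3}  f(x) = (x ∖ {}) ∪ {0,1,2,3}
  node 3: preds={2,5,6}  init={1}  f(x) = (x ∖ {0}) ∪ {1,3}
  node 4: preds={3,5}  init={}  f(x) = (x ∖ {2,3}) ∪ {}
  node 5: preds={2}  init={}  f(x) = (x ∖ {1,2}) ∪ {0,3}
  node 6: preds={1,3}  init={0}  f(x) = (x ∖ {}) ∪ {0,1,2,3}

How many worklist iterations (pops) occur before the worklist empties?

Trace (12 dequeues):
  [1] u=0 | in {} | out {2} | prev {} | push {}
  [2] u=1 | in {2} | out {2} | prev {} | push {0}
  [3] u=2 | in {1,2} | out {0,1,2,3} | ==
  [4] u=3 | in {0,1,2,3} | out {1,2,3} | prev {1} | push {2}
  [5] u=4 | in {1,2,3} | out {1} | prev {} | push {}
  [6] u=5 | in {0,1,2,3} | out {0,3} | prev {} | push {3,4}
  [7] u=6 | in {1,2,3} | out {0,1,2,3} | prev {0} | push {}
  [8] u=0 | in {0,2,3} | out {2} | ==
  [9] u=2 | in {1,2,3} | out {0,1,2,3} | ==
  [10] u=3 | in {0,1,2,3} | out {1,2,3} | ==
  [11] u=4 | in {0,1,2,3} | out {0,1} | prev {1} | push {2}
  [12] u=2 | in {0,1,2,3} | out {0,1,2,3} | ==

Converged values:
  [0] {2}
  [1] {2}
  [2] {0,1,2,3}
  [3] {1,2,3}
  [4] {0,1}
  [5] {0,3}
  [6] {0,1,2,3}

12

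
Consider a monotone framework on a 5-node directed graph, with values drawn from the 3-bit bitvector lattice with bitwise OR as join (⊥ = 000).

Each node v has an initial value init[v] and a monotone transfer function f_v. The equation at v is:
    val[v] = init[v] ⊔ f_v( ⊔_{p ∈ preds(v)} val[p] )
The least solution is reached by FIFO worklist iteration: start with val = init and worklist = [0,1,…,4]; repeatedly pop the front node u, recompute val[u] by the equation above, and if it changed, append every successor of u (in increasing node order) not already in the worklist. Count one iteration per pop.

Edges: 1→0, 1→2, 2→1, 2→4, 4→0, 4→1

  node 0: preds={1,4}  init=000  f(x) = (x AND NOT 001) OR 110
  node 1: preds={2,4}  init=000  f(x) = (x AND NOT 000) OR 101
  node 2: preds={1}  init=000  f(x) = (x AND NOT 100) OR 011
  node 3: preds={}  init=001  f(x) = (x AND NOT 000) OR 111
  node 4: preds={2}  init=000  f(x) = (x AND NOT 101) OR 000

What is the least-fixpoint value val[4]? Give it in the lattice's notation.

010

Iteration log — 9 steps:
  step 1. node 0  ⊔preds=000  new=110  old=000  +wl: 
  step 2. node 1  ⊔preds=000  new=101  old=000  +wl: 0
  step 3. node 2  ⊔preds=101  new=011  old=000  +wl: 1
  step 4. node 3  ⊔preds=000  new=111  old=001  +wl: 
  step 5. node 4  ⊔preds=011  new=010  old=000  +wl: 
  step 6. node 0  ⊔preds=111  new=110  stable
  step 7. node 1  ⊔preds=011  new=111  old=101  +wl: 0,2
  step 8. node 0  ⊔preds=111  new=110  stable
  step 9. node 2  ⊔preds=111  new=011  stable

Least fixpoint reached:
  node 0: 110
  node 1: 111
  node 2: 011
  node 3: 111
  node 4: 010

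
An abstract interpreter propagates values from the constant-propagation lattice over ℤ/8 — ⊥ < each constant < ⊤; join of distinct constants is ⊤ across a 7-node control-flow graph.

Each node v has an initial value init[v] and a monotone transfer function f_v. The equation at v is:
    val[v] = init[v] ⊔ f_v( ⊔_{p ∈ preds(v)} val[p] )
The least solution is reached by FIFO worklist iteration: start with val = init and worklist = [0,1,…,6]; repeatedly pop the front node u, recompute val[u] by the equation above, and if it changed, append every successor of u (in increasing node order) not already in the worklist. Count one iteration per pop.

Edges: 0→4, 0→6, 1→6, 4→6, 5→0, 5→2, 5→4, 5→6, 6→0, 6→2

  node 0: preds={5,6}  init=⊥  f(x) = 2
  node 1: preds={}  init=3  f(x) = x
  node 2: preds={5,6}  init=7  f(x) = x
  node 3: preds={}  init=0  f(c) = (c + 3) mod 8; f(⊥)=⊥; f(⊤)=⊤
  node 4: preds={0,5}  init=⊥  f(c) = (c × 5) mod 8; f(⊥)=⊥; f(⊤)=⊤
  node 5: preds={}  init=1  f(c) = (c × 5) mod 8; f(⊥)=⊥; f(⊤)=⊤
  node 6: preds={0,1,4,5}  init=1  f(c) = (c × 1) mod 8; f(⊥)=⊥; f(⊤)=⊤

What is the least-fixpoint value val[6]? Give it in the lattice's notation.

⊤

Trace (9 dequeues):
  [1] u=0 | in 1 | out 2 | prev ⊥ | push {}
  [2] u=1 | in ⊥ | out 3 | ==
  [3] u=2 | in 1 | out ⊤ | prev 7 | push {}
  [4] u=3 | in ⊥ | out 0 | ==
  [5] u=4 | in ⊤ | out ⊤ | prev ⊥ | push {}
  [6] u=5 | in ⊥ | out 1 | ==
  [7] u=6 | in ⊤ | out ⊤ | prev 1 | push {0,2}
  [8] u=0 | in ⊤ | out 2 | ==
  [9] u=2 | in ⊤ | out ⊤ | ==

Converged values:
  [0] 2
  [1] 3
  [2] ⊤
  [3] 0
  [4] ⊤
  [5] 1
  [6] ⊤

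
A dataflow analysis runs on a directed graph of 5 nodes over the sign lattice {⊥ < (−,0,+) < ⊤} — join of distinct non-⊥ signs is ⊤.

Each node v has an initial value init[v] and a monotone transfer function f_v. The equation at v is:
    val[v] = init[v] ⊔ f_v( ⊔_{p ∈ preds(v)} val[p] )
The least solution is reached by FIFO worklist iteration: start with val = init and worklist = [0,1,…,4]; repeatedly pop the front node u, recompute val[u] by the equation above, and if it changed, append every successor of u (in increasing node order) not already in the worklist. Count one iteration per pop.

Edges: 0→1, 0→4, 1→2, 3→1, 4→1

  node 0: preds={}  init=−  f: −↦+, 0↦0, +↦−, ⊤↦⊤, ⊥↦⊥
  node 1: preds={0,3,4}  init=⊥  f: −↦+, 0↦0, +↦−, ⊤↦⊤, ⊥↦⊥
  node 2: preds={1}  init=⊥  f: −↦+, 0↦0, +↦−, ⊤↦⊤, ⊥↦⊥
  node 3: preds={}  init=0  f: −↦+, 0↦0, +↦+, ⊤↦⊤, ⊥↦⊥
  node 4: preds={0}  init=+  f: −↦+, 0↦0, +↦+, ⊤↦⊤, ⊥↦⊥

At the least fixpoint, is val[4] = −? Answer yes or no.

no

Trace (5 dequeues):
  [1] u=0 | in ⊥ | out − | ==
  [2] u=1 | in ⊤ | out ⊤ | prev ⊥ | push {}
  [3] u=2 | in ⊤ | out ⊤ | prev ⊥ | push {}
  [4] u=3 | in ⊥ | out 0 | ==
  [5] u=4 | in − | out + | ==

Converged values:
  [0] −
  [1] ⊤
  [2] ⊤
  [3] 0
  [4] +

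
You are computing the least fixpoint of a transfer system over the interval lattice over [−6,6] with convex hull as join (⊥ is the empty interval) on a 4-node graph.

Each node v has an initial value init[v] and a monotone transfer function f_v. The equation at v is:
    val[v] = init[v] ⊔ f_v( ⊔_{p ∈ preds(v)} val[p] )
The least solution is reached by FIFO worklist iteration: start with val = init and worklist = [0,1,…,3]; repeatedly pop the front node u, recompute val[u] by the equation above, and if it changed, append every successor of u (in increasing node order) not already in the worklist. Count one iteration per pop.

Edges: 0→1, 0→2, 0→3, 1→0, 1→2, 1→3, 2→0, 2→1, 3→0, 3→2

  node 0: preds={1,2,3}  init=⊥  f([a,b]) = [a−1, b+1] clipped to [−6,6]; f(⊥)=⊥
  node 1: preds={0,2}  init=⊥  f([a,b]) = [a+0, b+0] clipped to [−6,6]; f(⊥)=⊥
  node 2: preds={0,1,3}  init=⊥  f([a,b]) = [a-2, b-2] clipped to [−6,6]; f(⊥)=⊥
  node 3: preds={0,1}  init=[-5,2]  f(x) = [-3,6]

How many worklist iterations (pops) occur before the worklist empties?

10

Trace (10 dequeues):
  [1] u=0 | in [-5,2] | out [-6,3] | prev ⊥ | push {}
  [2] u=1 | in [-6,3] | out [-6,3] | prev ⊥ | push {0}
  [3] u=2 | in [-6,3] | out [-6,1] | prev ⊥ | push {1}
  [4] u=3 | in [-6,3] | out [-5,6] | prev [-5,2] | push {2}
  [5] u=0 | in [-6,6] | out [-6,6] | prev [-6,3] | push {3}
  [6] u=1 | in [-6,6] | out [-6,6] | prev [-6,3] | push {0}
  [7] u=2 | in [-6,6] | out [-6,4] | prev [-6,1] | push {1}
  [8] u=3 | in [-6,6] | out [-5,6] | ==
  [9] u=0 | in [-6,6] | out [-6,6] | ==
  [10] u=1 | in [-6,6] | out [-6,6] | ==

Converged values:
  [0] [-6,6]
  [1] [-6,6]
  [2] [-6,4]
  [3] [-5,6]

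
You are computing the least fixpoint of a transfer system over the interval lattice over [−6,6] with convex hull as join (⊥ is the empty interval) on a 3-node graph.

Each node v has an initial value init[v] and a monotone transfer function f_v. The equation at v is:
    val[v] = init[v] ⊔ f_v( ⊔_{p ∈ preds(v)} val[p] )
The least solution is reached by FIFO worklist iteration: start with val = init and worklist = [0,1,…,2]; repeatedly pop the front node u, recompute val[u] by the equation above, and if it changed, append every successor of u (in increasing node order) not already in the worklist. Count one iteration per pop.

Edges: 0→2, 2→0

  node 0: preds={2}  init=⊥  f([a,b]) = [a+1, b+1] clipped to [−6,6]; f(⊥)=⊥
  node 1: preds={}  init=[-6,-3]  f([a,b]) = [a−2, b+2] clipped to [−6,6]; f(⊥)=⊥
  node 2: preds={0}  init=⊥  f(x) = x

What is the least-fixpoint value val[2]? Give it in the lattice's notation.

Iteration log — 3 steps:
  step 1. node 0  ⊔preds=⊥  new=⊥  stable
  step 2. node 1  ⊔preds=⊥  new=[-6,-3]  stable
  step 3. node 2  ⊔preds=⊥  new=⊥  stable

Least fixpoint reached:
  node 0: ⊥
  node 1: [-6,-3]
  node 2: ⊥

⊥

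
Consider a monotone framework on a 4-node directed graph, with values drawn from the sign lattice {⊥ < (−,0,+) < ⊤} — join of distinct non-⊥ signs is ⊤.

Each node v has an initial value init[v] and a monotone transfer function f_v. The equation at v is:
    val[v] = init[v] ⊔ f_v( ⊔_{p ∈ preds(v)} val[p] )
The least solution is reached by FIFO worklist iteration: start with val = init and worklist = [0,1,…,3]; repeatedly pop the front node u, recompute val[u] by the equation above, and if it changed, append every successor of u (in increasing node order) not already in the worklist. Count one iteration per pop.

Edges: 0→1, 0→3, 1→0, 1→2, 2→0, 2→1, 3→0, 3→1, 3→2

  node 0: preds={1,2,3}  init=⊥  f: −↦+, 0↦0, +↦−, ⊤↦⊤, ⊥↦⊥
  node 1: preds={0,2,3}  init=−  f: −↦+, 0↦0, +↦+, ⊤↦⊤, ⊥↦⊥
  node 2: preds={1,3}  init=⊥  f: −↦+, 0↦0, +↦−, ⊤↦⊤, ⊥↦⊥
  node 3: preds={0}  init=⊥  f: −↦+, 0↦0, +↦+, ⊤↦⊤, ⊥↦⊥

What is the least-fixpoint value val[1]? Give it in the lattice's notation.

Trace (11 dequeues):
  [1] u=0 | in − | out + | prev ⊥ | push {}
  [2] u=1 | in + | out ⊤ | prev − | push {0}
  [3] u=2 | in ⊤ | out ⊤ | prev ⊥ | push {1}
  [4] u=3 | in + | out + | prev ⊥ | push {2}
  [5] u=0 | in ⊤ | out ⊤ | prev + | push {3}
  [6] u=1 | in ⊤ | out ⊤ | ==
  [7] u=2 | in ⊤ | out ⊤ | ==
  [8] u=3 | in ⊤ | out ⊤ | prev + | push {0,1,2}
  [9] u=0 | in ⊤ | out ⊤ | ==
  [10] u=1 | in ⊤ | out ⊤ | ==
  [11] u=2 | in ⊤ | out ⊤ | ==

Converged values:
  [0] ⊤
  [1] ⊤
  [2] ⊤
  [3] ⊤

⊤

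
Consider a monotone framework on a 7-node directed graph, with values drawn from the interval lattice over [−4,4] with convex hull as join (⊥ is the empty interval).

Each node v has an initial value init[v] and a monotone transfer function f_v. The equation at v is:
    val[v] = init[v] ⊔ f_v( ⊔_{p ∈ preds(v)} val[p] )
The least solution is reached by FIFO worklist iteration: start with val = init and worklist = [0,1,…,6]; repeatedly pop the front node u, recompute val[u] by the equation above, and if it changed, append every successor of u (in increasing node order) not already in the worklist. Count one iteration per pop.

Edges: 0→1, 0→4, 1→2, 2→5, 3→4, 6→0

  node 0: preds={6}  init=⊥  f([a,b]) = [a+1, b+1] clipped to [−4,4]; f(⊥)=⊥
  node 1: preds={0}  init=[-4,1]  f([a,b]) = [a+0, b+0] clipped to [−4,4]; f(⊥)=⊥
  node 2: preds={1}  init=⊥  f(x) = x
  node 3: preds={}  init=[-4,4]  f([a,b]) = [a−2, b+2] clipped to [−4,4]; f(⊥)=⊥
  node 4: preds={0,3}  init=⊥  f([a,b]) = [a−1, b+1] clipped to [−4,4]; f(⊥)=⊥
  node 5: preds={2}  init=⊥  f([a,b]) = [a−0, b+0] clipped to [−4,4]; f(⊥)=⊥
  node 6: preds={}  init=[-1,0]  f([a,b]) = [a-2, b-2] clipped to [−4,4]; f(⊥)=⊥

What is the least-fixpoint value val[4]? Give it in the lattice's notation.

[-4,4]

Worklist (7 pops):
  #1 pop 0: in=[-1,0] → [0,1] (was ⊥); enqueue []
  #2 pop 1: in=[0,1] → [-4,1] (no change)
  #3 pop 2: in=[-4,1] → [-4,1] (was ⊥); enqueue []
  #4 pop 3: in=⊥ → [-4,4] (no change)
  #5 pop 4: in=[-4,4] → [-4,4] (was ⊥); enqueue []
  #6 pop 5: in=[-4,1] → [-4,1] (was ⊥); enqueue []
  #7 pop 6: in=⊥ → [-1,0] (no change)

Fixpoint:
  val[0] = [0,1]
  val[1] = [-4,1]
  val[2] = [-4,1]
  val[3] = [-4,4]
  val[4] = [-4,4]
  val[5] = [-4,1]
  val[6] = [-1,0]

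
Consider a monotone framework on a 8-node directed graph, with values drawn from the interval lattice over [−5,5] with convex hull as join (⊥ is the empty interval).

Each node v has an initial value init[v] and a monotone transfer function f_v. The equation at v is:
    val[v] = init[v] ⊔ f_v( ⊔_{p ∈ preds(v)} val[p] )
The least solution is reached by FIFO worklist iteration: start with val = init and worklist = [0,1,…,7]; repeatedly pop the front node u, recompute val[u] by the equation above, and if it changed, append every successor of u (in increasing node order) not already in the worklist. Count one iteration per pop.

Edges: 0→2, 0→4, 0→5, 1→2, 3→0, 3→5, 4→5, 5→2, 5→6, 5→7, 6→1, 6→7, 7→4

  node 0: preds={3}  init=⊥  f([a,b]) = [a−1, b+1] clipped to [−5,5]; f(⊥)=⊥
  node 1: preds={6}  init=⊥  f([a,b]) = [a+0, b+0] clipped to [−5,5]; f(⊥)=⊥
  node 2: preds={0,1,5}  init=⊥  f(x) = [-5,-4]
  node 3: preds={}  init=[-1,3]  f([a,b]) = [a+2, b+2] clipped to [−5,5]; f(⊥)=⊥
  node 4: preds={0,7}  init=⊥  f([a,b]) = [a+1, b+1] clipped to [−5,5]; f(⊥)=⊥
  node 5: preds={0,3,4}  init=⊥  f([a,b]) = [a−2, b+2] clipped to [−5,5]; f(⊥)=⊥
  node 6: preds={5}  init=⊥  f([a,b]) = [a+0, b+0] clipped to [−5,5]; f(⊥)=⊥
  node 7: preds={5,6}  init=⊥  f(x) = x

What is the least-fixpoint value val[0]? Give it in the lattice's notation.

Iteration log — 20 steps:
  step 1. node 0  ⊔preds=[-1,3]  new=[-2,4]  old=⊥  +wl: 
  step 2. node 1  ⊔preds=⊥  new=⊥  stable
  step 3. node 2  ⊔preds=[-2,4]  new=[-5,-4]  old=⊥  +wl: 
  step 4. node 3  ⊔preds=⊥  new=[-1,3]  stable
  step 5. node 4  ⊔preds=[-2,4]  new=[-1,5]  old=⊥  +wl: 
  step 6. node 5  ⊔preds=[-2,5]  new=[-4,5]  old=⊥  +wl: 2
  step 7. node 6  ⊔preds=[-4,5]  new=[-4,5]  old=⊥  +wl: 1
  step 8. node 7  ⊔preds=[-4,5]  new=[-4,5]  old=⊥  +wl: 4
  step 9. node 2  ⊔preds=[-4,5]  new=[-5,-4]  stable
  step 10. node 1  ⊔preds=[-4,5]  new=[-4,5]  old=⊥  +wl: 2
  step 11. node 4  ⊔preds=[-4,5]  new=[-3,5]  old=[-1,5]  +wl: 5
  step 12. node 2  ⊔preds=[-4,5]  new=[-5,-4]  stable
  step 13. node 5  ⊔preds=[-3,5]  new=[-5,5]  old=[-4,5]  +wl: 2,6,7
  step 14. node 2  ⊔preds=[-5,5]  new=[-5,-4]  stable
  step 15. node 6  ⊔preds=[-5,5]  new=[-5,5]  old=[-4,5]  +wl: 1
  step 16. node 7  ⊔preds=[-5,5]  new=[-5,5]  old=[-4,5]  +wl: 4
  step 17. node 1  ⊔preds=[-5,5]  new=[-5,5]  old=[-4,5]  +wl: 2
  step 18. node 4  ⊔preds=[-5,5]  new=[-4,5]  old=[-3,5]  +wl: 5
  step 19. node 2  ⊔preds=[-5,5]  new=[-5,-4]  stable
  step 20. node 5  ⊔preds=[-4,5]  new=[-5,5]  stable

Least fixpoint reached:
  node 0: [-2,4]
  node 1: [-5,5]
  node 2: [-5,-4]
  node 3: [-1,3]
  node 4: [-4,5]
  node 5: [-5,5]
  node 6: [-5,5]
  node 7: [-5,5]

[-2,4]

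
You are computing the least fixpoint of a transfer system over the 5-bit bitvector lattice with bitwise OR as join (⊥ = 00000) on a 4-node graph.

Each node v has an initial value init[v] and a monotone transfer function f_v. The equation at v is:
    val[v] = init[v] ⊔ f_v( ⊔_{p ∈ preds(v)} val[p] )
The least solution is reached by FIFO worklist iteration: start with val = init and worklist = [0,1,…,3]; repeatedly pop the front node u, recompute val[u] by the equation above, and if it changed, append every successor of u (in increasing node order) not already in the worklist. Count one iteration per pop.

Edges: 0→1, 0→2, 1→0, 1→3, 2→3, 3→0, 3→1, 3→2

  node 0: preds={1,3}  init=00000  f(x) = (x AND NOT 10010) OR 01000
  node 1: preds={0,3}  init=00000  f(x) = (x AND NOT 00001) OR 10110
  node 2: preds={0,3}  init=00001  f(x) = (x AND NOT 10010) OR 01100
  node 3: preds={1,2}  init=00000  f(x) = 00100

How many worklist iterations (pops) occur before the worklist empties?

7

Iteration log — 7 steps:
  step 1. node 0  ⊔preds=00000  new=01000  old=00000  +wl: 
  step 2. node 1  ⊔preds=01000  new=11110  old=00000  +wl: 0
  step 3. node 2  ⊔preds=01000  new=01101  old=00001  +wl: 
  step 4. node 3  ⊔preds=11111  new=00100  old=00000  +wl: 1,2
  step 5. node 0  ⊔preds=11110  new=01100  old=01000  +wl: 
  step 6. node 1  ⊔preds=01100  new=11110  stable
  step 7. node 2  ⊔preds=01100  new=01101  stable

Least fixpoint reached:
  node 0: 01100
  node 1: 11110
  node 2: 01101
  node 3: 00100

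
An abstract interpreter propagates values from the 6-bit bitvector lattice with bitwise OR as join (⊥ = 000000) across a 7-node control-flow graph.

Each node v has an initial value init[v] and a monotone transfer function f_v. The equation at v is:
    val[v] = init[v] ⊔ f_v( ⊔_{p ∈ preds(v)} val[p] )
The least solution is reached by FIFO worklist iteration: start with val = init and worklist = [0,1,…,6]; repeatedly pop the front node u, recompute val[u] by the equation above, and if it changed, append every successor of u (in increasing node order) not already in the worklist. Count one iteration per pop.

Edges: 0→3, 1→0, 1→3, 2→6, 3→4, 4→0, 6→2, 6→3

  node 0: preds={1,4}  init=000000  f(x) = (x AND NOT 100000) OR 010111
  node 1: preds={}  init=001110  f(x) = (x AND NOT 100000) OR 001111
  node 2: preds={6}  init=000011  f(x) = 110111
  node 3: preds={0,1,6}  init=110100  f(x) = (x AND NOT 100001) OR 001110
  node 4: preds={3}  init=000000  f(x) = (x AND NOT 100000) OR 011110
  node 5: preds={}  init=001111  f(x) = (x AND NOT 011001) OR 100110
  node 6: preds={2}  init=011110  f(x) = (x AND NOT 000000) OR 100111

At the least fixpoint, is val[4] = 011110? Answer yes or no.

yes

Worklist (10 pops):
  #1 pop 0: in=001110 → 011111 (was 000000); enqueue []
  #2 pop 1: in=000000 → 001111 (was 001110); enqueue [0]
  #3 pop 2: in=011110 → 110111 (was 000011); enqueue []
  #4 pop 3: in=011111 → 111110 (was 110100); enqueue []
  #5 pop 4: in=111110 → 011110 (was 000000); enqueue []
  #6 pop 5: in=000000 → 101111 (was 001111); enqueue []
  #7 pop 6: in=110111 → 111111 (was 011110); enqueue [2,3]
  #8 pop 0: in=011111 → 011111 (no change)
  #9 pop 2: in=111111 → 110111 (no change)
  #10 pop 3: in=111111 → 111110 (no change)

Fixpoint:
  val[0] = 011111
  val[1] = 001111
  val[2] = 110111
  val[3] = 111110
  val[4] = 011110
  val[5] = 101111
  val[6] = 111111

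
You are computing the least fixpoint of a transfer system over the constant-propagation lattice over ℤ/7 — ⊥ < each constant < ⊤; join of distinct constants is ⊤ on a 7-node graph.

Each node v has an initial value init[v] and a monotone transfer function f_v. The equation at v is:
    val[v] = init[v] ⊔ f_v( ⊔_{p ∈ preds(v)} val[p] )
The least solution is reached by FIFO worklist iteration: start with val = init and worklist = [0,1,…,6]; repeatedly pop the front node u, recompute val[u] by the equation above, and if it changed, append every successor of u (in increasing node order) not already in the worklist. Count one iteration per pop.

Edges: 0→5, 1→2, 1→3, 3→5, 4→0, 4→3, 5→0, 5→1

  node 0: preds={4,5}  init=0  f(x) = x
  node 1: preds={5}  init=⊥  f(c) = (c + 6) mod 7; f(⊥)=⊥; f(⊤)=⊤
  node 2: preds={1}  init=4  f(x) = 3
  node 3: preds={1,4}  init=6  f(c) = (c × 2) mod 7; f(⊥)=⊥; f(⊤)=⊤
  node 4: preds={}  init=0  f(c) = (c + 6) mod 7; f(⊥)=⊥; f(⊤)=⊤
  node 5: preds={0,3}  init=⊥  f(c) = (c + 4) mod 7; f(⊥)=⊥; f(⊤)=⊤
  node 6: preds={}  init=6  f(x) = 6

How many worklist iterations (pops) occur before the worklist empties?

Iteration log — 12 steps:
  step 1. node 0  ⊔preds=0  new=0  stable
  step 2. node 1  ⊔preds=⊥  new=⊥  stable
  step 3. node 2  ⊔preds=⊥  new=⊤  old=4  +wl: 
  step 4. node 3  ⊔preds=0  new=⊤  old=6  +wl: 
  step 5. node 4  ⊔preds=⊥  new=0  stable
  step 6. node 5  ⊔preds=⊤  new=⊤  old=⊥  +wl: 0,1
  step 7. node 6  ⊔preds=⊥  new=6  stable
  step 8. node 0  ⊔preds=⊤  new=⊤  old=0  +wl: 5
  step 9. node 1  ⊔preds=⊤  new=⊤  old=⊥  +wl: 2,3
  step 10. node 5  ⊔preds=⊤  new=⊤  stable
  step 11. node 2  ⊔preds=⊤  new=⊤  stable
  step 12. node 3  ⊔preds=⊤  new=⊤  stable

Least fixpoint reached:
  node 0: ⊤
  node 1: ⊤
  node 2: ⊤
  node 3: ⊤
  node 4: 0
  node 5: ⊤
  node 6: 6

12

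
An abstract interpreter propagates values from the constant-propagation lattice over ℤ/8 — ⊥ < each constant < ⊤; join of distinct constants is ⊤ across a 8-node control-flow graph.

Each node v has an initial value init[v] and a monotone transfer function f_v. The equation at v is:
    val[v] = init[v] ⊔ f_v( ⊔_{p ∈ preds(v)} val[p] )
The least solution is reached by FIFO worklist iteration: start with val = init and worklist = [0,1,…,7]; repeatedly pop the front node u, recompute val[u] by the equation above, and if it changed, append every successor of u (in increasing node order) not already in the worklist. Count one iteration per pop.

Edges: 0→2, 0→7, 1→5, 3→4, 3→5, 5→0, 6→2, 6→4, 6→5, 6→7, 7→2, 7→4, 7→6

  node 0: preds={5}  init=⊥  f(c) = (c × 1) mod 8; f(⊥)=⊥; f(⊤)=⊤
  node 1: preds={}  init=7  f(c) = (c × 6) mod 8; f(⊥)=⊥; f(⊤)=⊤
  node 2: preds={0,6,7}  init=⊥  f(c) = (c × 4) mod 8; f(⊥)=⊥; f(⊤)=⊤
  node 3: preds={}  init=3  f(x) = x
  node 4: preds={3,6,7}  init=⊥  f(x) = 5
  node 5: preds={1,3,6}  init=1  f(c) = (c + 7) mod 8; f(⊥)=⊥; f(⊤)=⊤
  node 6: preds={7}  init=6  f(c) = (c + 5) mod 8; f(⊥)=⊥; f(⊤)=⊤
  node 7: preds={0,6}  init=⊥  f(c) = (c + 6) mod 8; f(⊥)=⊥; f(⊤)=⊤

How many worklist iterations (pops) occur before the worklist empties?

16

Iteration log — 16 steps:
  step 1. node 0  ⊔preds=1  new=1  old=⊥  +wl: 
  step 2. node 1  ⊔preds=⊥  new=7  stable
  step 3. node 2  ⊔preds=⊤  new=⊤  old=⊥  +wl: 
  step 4. node 3  ⊔preds=⊥  new=3  stable
  step 5. node 4  ⊔preds=⊤  new=5  old=⊥  +wl: 
  step 6. node 5  ⊔preds=⊤  new=⊤  old=1  +wl: 0
  step 7. node 6  ⊔preds=⊥  new=6  stable
  step 8. node 7  ⊔preds=⊤  new=⊤  old=⊥  +wl: 2,4,6
  step 9. node 0  ⊔preds=⊤  new=⊤  old=1  +wl: 7
  step 10. node 2  ⊔preds=⊤  new=⊤  stable
  step 11. node 4  ⊔preds=⊤  new=5  stable
  step 12. node 6  ⊔preds=⊤  new=⊤  old=6  +wl: 2,4,5
  step 13. node 7  ⊔preds=⊤  new=⊤  stable
  step 14. node 2  ⊔preds=⊤  new=⊤  stable
  step 15. node 4  ⊔preds=⊤  new=5  stable
  step 16. node 5  ⊔preds=⊤  new=⊤  stable

Least fixpoint reached:
  node 0: ⊤
  node 1: 7
  node 2: ⊤
  node 3: 3
  node 4: 5
  node 5: ⊤
  node 6: ⊤
  node 7: ⊤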